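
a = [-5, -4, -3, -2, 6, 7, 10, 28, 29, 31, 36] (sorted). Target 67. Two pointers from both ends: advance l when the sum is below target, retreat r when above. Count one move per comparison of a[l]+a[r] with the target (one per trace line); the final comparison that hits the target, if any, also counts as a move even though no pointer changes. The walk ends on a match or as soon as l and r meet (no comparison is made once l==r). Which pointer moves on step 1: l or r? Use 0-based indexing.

[0,10] -5+36=31 <67 → l++

l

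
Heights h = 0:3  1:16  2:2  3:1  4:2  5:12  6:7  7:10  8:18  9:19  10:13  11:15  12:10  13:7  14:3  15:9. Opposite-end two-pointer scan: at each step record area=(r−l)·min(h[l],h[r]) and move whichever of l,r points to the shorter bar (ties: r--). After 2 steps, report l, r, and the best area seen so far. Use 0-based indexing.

l=1, r=14, best area=126

l=0 r=15: min(3,9)*15=45 best=45 *, l++
l=1 r=15: min(16,9)*14=126 best=126 *, r--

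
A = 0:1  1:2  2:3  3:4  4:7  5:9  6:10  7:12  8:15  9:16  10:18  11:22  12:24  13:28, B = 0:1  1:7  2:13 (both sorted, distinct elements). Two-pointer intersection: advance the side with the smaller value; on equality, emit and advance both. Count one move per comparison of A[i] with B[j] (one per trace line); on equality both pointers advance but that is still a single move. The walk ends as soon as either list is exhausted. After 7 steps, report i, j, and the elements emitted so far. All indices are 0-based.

i=7, j=2, emitted=[1, 7]

[i=0,j=0] 1==1 emit → i++,j++
[i=1,j=1] 2<7 → i++
[i=2,j=1] 3<7 → i++
[i=3,j=1] 4<7 → i++
[i=4,j=1] 7==7 emit → i++,j++
[i=5,j=2] 9<13 → i++
[i=6,j=2] 10<13 → i++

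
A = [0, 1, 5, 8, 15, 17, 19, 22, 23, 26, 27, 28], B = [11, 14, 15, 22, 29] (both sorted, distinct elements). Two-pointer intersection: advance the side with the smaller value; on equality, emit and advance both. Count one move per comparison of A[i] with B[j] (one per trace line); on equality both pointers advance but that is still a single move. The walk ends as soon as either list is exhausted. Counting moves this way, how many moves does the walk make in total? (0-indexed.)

14 moves

i=0 j=0: 0<11, i++
i=1 j=0: 1<11, i++
i=2 j=0: 5<11, i++
i=3 j=0: 8<11, i++
i=4 j=0: 15>11, j++
i=4 j=1: 15>14, j++
i=4 j=2: 15==15 emit, i++,j++
i=5 j=3: 17<22, i++
i=6 j=3: 19<22, i++
i=7 j=3: 22==22 emit, i++,j++
i=8 j=4: 23<29, i++
i=9 j=4: 26<29, i++
i=10 j=4: 27<29, i++
i=11 j=4: 28<29, i++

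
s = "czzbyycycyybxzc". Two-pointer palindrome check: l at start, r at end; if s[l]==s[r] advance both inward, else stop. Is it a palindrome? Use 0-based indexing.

not a palindrome (mismatch at 2,12)

[0,14] 'c'=='c' → l++,r--
[1,13] 'z'=='z' → l++,r--
[2,12] 'z'!='x' → stop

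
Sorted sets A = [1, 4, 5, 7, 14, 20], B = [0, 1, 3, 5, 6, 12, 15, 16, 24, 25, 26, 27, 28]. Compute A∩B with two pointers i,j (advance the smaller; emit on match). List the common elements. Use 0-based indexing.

intersection = [1, 5]

i=0 j=0: 1>0, j++
i=0 j=1: 1==1 emit, i++,j++
i=1 j=2: 4>3, j++
i=1 j=3: 4<5, i++
i=2 j=3: 5==5 emit, i++,j++
i=3 j=4: 7>6, j++
i=3 j=5: 7<12, i++
i=4 j=5: 14>12, j++
i=4 j=6: 14<15, i++
i=5 j=6: 20>15, j++
i=5 j=7: 20>16, j++
i=5 j=8: 20<24, i++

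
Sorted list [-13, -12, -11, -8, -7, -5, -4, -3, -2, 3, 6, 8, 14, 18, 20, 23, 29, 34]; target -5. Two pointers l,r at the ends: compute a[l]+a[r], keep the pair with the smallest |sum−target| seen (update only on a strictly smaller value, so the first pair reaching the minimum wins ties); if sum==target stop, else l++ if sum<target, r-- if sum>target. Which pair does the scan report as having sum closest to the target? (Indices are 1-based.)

l=1 r=18: -13+34=21 d=26 *, r--
l=1 r=17: -13+29=16 d=21 *, r--
l=1 r=16: -13+23=10 d=15 *, r--
l=1 r=15: -13+20=7 d=12 *, r--
l=1 r=14: -13+18=5 d=10 *, r--
l=1 r=13: -13+14=1 d=6 *, r--
l=1 r=12: -13+8=-5 d=0 *, stop

pair (-13, 8) with sum -5 (|Δ|=0)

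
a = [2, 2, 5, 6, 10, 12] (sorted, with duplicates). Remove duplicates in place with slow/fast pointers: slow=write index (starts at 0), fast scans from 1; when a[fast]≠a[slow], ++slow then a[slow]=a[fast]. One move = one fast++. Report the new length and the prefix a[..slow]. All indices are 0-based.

length 5; prefix = [2, 5, 6, 10, 12]

slow=0 fast=1: a[fast]=2=a[slow] dup, fast++
slow=0 fast=2: a[fast]=5≠a[slow]=2 write a[1]=5, slow++,fast++
slow=1 fast=3: a[fast]=6≠a[slow]=5 write a[2]=6, slow++,fast++
slow=2 fast=4: a[fast]=10≠a[slow]=6 write a[3]=10, slow++,fast++
slow=3 fast=5: a[fast]=12≠a[slow]=10 write a[4]=12, slow++,fast++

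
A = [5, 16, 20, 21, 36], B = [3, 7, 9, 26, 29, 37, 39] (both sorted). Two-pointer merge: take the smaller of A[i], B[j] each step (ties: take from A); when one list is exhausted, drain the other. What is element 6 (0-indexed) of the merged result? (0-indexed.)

merged[6] = 21

i=0 j=0: A[i]=5>B[j]=3 take 3, j++
i=0 j=1: A[i]=5<=B[j]=7 take 5, i++
i=1 j=1: A[i]=16>B[j]=7 take 7, j++
i=1 j=2: A[i]=16>B[j]=9 take 9, j++
i=1 j=3: A[i]=16<=B[j]=26 take 16, i++
i=2 j=3: A[i]=20<=B[j]=26 take 20, i++
i=3 j=3: A[i]=21<=B[j]=26 take 21, i++
i=4 j=3: A[i]=36>B[j]=26 take 26, j++
i=4 j=4: A[i]=36>B[j]=29 take 29, j++
i=4 j=5: A[i]=36<=B[j]=37 take 36, i++
i=5 j=5: A done, take B[j]=37, j++
i=5 j=6: A done, take B[j]=39, j++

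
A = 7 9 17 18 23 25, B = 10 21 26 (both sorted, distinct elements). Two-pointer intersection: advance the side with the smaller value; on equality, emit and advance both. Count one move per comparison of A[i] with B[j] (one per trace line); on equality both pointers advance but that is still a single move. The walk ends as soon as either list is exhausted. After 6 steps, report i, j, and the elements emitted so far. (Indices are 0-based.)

[i=0,j=0] 7<10 → i++
[i=1,j=0] 9<10 → i++
[i=2,j=0] 17>10 → j++
[i=2,j=1] 17<21 → i++
[i=3,j=1] 18<21 → i++
[i=4,j=1] 23>21 → j++

i=4, j=2, emitted=[]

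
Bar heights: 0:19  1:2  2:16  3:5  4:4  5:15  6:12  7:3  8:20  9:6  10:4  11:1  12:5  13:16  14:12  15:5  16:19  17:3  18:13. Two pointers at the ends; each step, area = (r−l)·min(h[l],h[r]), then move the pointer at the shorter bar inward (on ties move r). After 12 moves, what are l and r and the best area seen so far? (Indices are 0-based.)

l=0 r=18: min(19,13)*18=234 best=234 *, r--
l=0 r=17: min(19,3)*17=51 best=234, r--
l=0 r=16: min(19,19)*16=304 best=304 *, r--
l=0 r=15: min(19,5)*15=75 best=304, r--
l=0 r=14: min(19,12)*14=168 best=304, r--
l=0 r=13: min(19,16)*13=208 best=304, r--
l=0 r=12: min(19,5)*12=60 best=304, r--
l=0 r=11: min(19,1)*11=11 best=304, r--
l=0 r=10: min(19,4)*10=40 best=304, r--
l=0 r=9: min(19,6)*9=54 best=304, r--
l=0 r=8: min(19,20)*8=152 best=304, l++
l=1 r=8: min(2,20)*7=14 best=304, l++

l=2, r=8, best area=304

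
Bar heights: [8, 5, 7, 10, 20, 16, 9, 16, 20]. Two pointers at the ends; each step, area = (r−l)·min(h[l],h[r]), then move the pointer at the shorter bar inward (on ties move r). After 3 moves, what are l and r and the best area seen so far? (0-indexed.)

l=3, r=8, best area=64

[0,8] min(8,20)*8=64 best=64 * → l++
[1,8] min(5,20)*7=35 best=64 → l++
[2,8] min(7,20)*6=42 best=64 → l++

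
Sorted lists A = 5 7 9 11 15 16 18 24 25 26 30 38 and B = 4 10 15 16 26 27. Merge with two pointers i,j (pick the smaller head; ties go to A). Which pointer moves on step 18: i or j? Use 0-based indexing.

i

[i=0,j=0] A[i]=5>B[j]=4 take 4 → j++
[i=0,j=1] A[i]=5<=B[j]=10 take 5 → i++
[i=1,j=1] A[i]=7<=B[j]=10 take 7 → i++
[i=2,j=1] A[i]=9<=B[j]=10 take 9 → i++
[i=3,j=1] A[i]=11>B[j]=10 take 10 → j++
[i=3,j=2] A[i]=11<=B[j]=15 take 11 → i++
[i=4,j=2] A[i]=15<=B[j]=15 take 15 → i++
[i=5,j=2] A[i]=16>B[j]=15 take 15 → j++
[i=5,j=3] A[i]=16<=B[j]=16 take 16 → i++
[i=6,j=3] A[i]=18>B[j]=16 take 16 → j++
[i=6,j=4] A[i]=18<=B[j]=26 take 18 → i++
[i=7,j=4] A[i]=24<=B[j]=26 take 24 → i++
[i=8,j=4] A[i]=25<=B[j]=26 take 25 → i++
[i=9,j=4] A[i]=26<=B[j]=26 take 26 → i++
[i=10,j=4] A[i]=30>B[j]=26 take 26 → j++
[i=10,j=5] A[i]=30>B[j]=27 take 27 → j++
[i=10,j=6] B done, take A[i]=30 → i++
[i=11,j=6] B done, take A[i]=38 → i++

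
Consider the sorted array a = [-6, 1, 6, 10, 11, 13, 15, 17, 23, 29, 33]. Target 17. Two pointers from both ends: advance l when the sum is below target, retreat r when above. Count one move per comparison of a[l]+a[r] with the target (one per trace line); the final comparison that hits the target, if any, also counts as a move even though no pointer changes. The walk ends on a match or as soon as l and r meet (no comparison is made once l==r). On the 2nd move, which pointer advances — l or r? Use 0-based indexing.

[0,10] -6+33=27 >17 → r--
[0,9] -6+29=23 >17 → r--

r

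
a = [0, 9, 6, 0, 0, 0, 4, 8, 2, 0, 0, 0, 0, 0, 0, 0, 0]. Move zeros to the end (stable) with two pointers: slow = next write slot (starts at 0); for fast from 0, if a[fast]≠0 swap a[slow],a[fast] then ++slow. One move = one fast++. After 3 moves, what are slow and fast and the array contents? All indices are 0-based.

(s=0,f=0) a[fast]=0 → fast++
(s=0,f=1) a[fast]=9≠0 swap→a[0]=9 → slow++,fast++
(s=1,f=2) a[fast]=6≠0 swap→a[1]=6 → slow++,fast++

slow=2, fast=3, a=[9, 6, 0, 0, 0, 0, 4, 8, 2, 0, 0, 0, 0, 0, 0, 0, 0]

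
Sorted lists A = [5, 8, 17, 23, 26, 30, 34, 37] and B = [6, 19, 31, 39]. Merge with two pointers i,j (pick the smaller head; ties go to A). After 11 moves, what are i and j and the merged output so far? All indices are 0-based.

[i=0,j=0] A[i]=5<=B[j]=6 take 5 → i++
[i=1,j=0] A[i]=8>B[j]=6 take 6 → j++
[i=1,j=1] A[i]=8<=B[j]=19 take 8 → i++
[i=2,j=1] A[i]=17<=B[j]=19 take 17 → i++
[i=3,j=1] A[i]=23>B[j]=19 take 19 → j++
[i=3,j=2] A[i]=23<=B[j]=31 take 23 → i++
[i=4,j=2] A[i]=26<=B[j]=31 take 26 → i++
[i=5,j=2] A[i]=30<=B[j]=31 take 30 → i++
[i=6,j=2] A[i]=34>B[j]=31 take 31 → j++
[i=6,j=3] A[i]=34<=B[j]=39 take 34 → i++
[i=7,j=3] A[i]=37<=B[j]=39 take 37 → i++

i=8, j=3, merged so far=[5, 6, 8, 17, 19, 23, 26, 30, 31, 34, 37]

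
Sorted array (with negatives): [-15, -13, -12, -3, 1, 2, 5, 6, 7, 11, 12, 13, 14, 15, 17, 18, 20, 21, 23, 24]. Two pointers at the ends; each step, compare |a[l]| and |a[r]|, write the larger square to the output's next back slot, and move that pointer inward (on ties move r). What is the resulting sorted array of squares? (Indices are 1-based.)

[1,20] |-15|<=|24| out[20]=576 → r--
[1,19] |-15|<=|23| out[19]=529 → r--
[1,18] |-15|<=|21| out[18]=441 → r--
[1,17] |-15|<=|20| out[17]=400 → r--
[1,16] |-15|<=|18| out[16]=324 → r--
[1,15] |-15|<=|17| out[15]=289 → r--
[1,14] |-15|<=|15| out[14]=225 → r--
[1,13] |-15|>|14| out[13]=225 → l++
[2,13] |-13|<=|14| out[12]=196 → r--
[2,12] |-13|<=|13| out[11]=169 → r--
[2,11] |-13|>|12| out[10]=169 → l++
[3,11] |-12|<=|12| out[9]=144 → r--
[3,10] |-12|>|11| out[8]=144 → l++
[4,10] |-3|<=|11| out[7]=121 → r--
[4,9] |-3|<=|7| out[6]=49 → r--
[4,8] |-3|<=|6| out[5]=36 → r--
[4,7] |-3|<=|5| out[4]=25 → r--
[4,6] |-3|>|2| out[3]=9 → l++
[5,6] |1|<=|2| out[2]=4 → r--
[5,5] |1|<=|1| out[1]=1 → r--

[1, 4, 9, 25, 36, 49, 121, 144, 144, 169, 169, 196, 225, 225, 289, 324, 400, 441, 529, 576]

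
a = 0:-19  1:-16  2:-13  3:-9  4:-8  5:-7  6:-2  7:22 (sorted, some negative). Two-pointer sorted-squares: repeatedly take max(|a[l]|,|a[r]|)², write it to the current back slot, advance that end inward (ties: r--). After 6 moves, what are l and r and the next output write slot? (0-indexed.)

l=0 r=7: |-19|<=|22| out[7]=484, r--
l=0 r=6: |-19|>|-2| out[6]=361, l++
l=1 r=6: |-16|>|-2| out[5]=256, l++
l=2 r=6: |-13|>|-2| out[4]=169, l++
l=3 r=6: |-9|>|-2| out[3]=81, l++
l=4 r=6: |-8|>|-2| out[2]=64, l++

l=5, r=6, next write slot=1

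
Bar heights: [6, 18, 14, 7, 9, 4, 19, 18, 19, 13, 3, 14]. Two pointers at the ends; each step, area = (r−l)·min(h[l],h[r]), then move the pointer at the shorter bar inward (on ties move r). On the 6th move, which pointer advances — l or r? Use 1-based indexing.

l=1 r=12: min(6,14)*11=66 best=66 *, l++
l=2 r=12: min(18,14)*10=140 best=140 *, r--
l=2 r=11: min(18,3)*9=27 best=140, r--
l=2 r=10: min(18,13)*8=104 best=140, r--
l=2 r=9: min(18,19)*7=126 best=140, l++
l=3 r=9: min(14,19)*6=84 best=140, l++

l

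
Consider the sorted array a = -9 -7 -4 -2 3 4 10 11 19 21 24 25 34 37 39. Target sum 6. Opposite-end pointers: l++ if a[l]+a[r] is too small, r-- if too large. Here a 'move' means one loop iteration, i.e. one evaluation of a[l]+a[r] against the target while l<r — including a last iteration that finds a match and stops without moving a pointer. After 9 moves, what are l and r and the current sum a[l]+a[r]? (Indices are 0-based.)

[0,14] -9+39=30 >6 → r--
[0,13] -9+37=28 >6 → r--
[0,12] -9+34=25 >6 → r--
[0,11] -9+25=16 >6 → r--
[0,10] -9+24=15 >6 → r--
[0,9] -9+21=12 >6 → r--
[0,8] -9+19=10 >6 → r--
[0,7] -9+11=2 <6 → l++
[1,7] -7+11=4 <6 → l++

l=2, r=7, sum=7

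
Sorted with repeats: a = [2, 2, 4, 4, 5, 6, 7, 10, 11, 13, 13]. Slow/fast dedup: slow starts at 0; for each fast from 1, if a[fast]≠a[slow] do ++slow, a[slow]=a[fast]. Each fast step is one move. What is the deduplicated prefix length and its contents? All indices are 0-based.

slow=0 fast=1: a[fast]=2=a[slow] dup, fast++
slow=0 fast=2: a[fast]=4≠a[slow]=2 write a[1]=4, slow++,fast++
slow=1 fast=3: a[fast]=4=a[slow] dup, fast++
slow=1 fast=4: a[fast]=5≠a[slow]=4 write a[2]=5, slow++,fast++
slow=2 fast=5: a[fast]=6≠a[slow]=5 write a[3]=6, slow++,fast++
slow=3 fast=6: a[fast]=7≠a[slow]=6 write a[4]=7, slow++,fast++
slow=4 fast=7: a[fast]=10≠a[slow]=7 write a[5]=10, slow++,fast++
slow=5 fast=8: a[fast]=11≠a[slow]=10 write a[6]=11, slow++,fast++
slow=6 fast=9: a[fast]=13≠a[slow]=11 write a[7]=13, slow++,fast++
slow=7 fast=10: a[fast]=13=a[slow] dup, fast++

length 8; prefix = [2, 4, 5, 6, 7, 10, 11, 13]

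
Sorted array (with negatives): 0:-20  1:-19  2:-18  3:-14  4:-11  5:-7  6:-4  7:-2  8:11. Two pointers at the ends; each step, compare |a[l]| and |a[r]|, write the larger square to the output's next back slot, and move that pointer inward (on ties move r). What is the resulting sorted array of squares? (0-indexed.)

[0,8] |-20|>|11| out[8]=400 → l++
[1,8] |-19|>|11| out[7]=361 → l++
[2,8] |-18|>|11| out[6]=324 → l++
[3,8] |-14|>|11| out[5]=196 → l++
[4,8] |-11|<=|11| out[4]=121 → r--
[4,7] |-11|>|-2| out[3]=121 → l++
[5,7] |-7|>|-2| out[2]=49 → l++
[6,7] |-4|>|-2| out[1]=16 → l++
[7,7] |-2|<=|-2| out[0]=4 → r--

[4, 16, 49, 121, 121, 196, 324, 361, 400]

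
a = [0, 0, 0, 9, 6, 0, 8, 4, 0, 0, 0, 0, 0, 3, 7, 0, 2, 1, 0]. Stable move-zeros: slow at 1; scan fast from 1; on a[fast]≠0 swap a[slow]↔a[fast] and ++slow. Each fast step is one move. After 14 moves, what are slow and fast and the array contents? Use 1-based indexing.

slow=6, fast=15, a=[9, 6, 8, 4, 3, 0, 0, 0, 0, 0, 0, 0, 0, 0, 7, 0, 2, 1, 0]

slow=1 fast=1: a[fast]=0, fast++
slow=1 fast=2: a[fast]=0, fast++
slow=1 fast=3: a[fast]=0, fast++
slow=1 fast=4: a[fast]=9≠0 swap→a[1]=9, slow++,fast++
slow=2 fast=5: a[fast]=6≠0 swap→a[2]=6, slow++,fast++
slow=3 fast=6: a[fast]=0, fast++
slow=3 fast=7: a[fast]=8≠0 swap→a[3]=8, slow++,fast++
slow=4 fast=8: a[fast]=4≠0 swap→a[4]=4, slow++,fast++
slow=5 fast=9: a[fast]=0, fast++
slow=5 fast=10: a[fast]=0, fast++
slow=5 fast=11: a[fast]=0, fast++
slow=5 fast=12: a[fast]=0, fast++
slow=5 fast=13: a[fast]=0, fast++
slow=5 fast=14: a[fast]=3≠0 swap→a[5]=3, slow++,fast++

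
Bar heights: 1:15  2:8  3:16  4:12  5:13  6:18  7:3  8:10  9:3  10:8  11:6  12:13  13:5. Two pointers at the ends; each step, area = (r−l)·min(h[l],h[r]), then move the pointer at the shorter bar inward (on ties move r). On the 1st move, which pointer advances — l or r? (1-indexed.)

r

l=1 r=13: min(15,5)*12=60 best=60 *, r--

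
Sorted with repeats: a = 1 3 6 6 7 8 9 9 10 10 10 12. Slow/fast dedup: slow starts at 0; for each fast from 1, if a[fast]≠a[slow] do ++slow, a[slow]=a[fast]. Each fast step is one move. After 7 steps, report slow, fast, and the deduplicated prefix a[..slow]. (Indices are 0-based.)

slow=5, fast=8, prefix=[1, 3, 6, 7, 8, 9]

slow=0 fast=1: a[fast]=3≠a[slow]=1 write a[1]=3, slow++,fast++
slow=1 fast=2: a[fast]=6≠a[slow]=3 write a[2]=6, slow++,fast++
slow=2 fast=3: a[fast]=6=a[slow] dup, fast++
slow=2 fast=4: a[fast]=7≠a[slow]=6 write a[3]=7, slow++,fast++
slow=3 fast=5: a[fast]=8≠a[slow]=7 write a[4]=8, slow++,fast++
slow=4 fast=6: a[fast]=9≠a[slow]=8 write a[5]=9, slow++,fast++
slow=5 fast=7: a[fast]=9=a[slow] dup, fast++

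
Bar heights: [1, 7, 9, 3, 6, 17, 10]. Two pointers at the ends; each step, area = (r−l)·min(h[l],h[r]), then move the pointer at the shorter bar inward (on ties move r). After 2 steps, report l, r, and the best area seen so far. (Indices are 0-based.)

l=0 r=6: min(1,10)*6=6 best=6 *, l++
l=1 r=6: min(7,10)*5=35 best=35 *, l++

l=2, r=6, best area=35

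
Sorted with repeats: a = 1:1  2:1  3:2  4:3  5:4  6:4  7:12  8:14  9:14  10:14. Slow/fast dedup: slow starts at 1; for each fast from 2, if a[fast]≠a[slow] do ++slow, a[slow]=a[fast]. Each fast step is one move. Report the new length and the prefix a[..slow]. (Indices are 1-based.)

length 6; prefix = [1, 2, 3, 4, 12, 14]

(s=1,f=2) a[fast]=1=a[slow] dup → fast++
(s=1,f=3) a[fast]=2≠a[slow]=1 write a[2]=2 → slow++,fast++
(s=2,f=4) a[fast]=3≠a[slow]=2 write a[3]=3 → slow++,fast++
(s=3,f=5) a[fast]=4≠a[slow]=3 write a[4]=4 → slow++,fast++
(s=4,f=6) a[fast]=4=a[slow] dup → fast++
(s=4,f=7) a[fast]=12≠a[slow]=4 write a[5]=12 → slow++,fast++
(s=5,f=8) a[fast]=14≠a[slow]=12 write a[6]=14 → slow++,fast++
(s=6,f=9) a[fast]=14=a[slow] dup → fast++
(s=6,f=10) a[fast]=14=a[slow] dup → fast++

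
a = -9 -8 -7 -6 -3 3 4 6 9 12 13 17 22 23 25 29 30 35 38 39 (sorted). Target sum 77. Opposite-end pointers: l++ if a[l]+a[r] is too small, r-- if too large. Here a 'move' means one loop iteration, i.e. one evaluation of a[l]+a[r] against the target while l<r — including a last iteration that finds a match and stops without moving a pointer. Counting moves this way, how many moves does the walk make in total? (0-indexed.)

l=0 r=19: -9+39=30 <77, l++
l=1 r=19: -8+39=31 <77, l++
l=2 r=19: -7+39=32 <77, l++
l=3 r=19: -6+39=33 <77, l++
l=4 r=19: -3+39=36 <77, l++
l=5 r=19: 3+39=42 <77, l++
l=6 r=19: 4+39=43 <77, l++
l=7 r=19: 6+39=45 <77, l++
l=8 r=19: 9+39=48 <77, l++
l=9 r=19: 12+39=51 <77, l++
l=10 r=19: 13+39=52 <77, l++
l=11 r=19: 17+39=56 <77, l++
l=12 r=19: 22+39=61 <77, l++
l=13 r=19: 23+39=62 <77, l++
l=14 r=19: 25+39=64 <77, l++
l=15 r=19: 29+39=68 <77, l++
l=16 r=19: 30+39=69 <77, l++
l=17 r=19: 35+39=74 <77, l++
l=18 r=19: 38+39=77, found

19 moves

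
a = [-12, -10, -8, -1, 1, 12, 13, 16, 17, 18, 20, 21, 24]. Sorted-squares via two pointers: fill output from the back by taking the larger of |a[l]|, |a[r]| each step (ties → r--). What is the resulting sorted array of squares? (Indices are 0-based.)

[0,12] |-12|<=|24| out[12]=576 → r--
[0,11] |-12|<=|21| out[11]=441 → r--
[0,10] |-12|<=|20| out[10]=400 → r--
[0,9] |-12|<=|18| out[9]=324 → r--
[0,8] |-12|<=|17| out[8]=289 → r--
[0,7] |-12|<=|16| out[7]=256 → r--
[0,6] |-12|<=|13| out[6]=169 → r--
[0,5] |-12|<=|12| out[5]=144 → r--
[0,4] |-12|>|1| out[4]=144 → l++
[1,4] |-10|>|1| out[3]=100 → l++
[2,4] |-8|>|1| out[2]=64 → l++
[3,4] |-1|<=|1| out[1]=1 → r--
[3,3] |-1|<=|-1| out[0]=1 → r--

[1, 1, 64, 100, 144, 144, 169, 256, 289, 324, 400, 441, 576]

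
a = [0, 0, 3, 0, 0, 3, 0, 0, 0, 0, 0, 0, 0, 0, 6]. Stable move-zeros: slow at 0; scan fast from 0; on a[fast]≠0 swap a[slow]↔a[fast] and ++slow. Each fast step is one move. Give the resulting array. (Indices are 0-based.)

slow=0 fast=0: a[fast]=0, fast++
slow=0 fast=1: a[fast]=0, fast++
slow=0 fast=2: a[fast]=3≠0 swap→a[0]=3, slow++,fast++
slow=1 fast=3: a[fast]=0, fast++
slow=1 fast=4: a[fast]=0, fast++
slow=1 fast=5: a[fast]=3≠0 swap→a[1]=3, slow++,fast++
slow=2 fast=6: a[fast]=0, fast++
slow=2 fast=7: a[fast]=0, fast++
slow=2 fast=8: a[fast]=0, fast++
slow=2 fast=9: a[fast]=0, fast++
slow=2 fast=10: a[fast]=0, fast++
slow=2 fast=11: a[fast]=0, fast++
slow=2 fast=12: a[fast]=0, fast++
slow=2 fast=13: a[fast]=0, fast++
slow=2 fast=14: a[fast]=6≠0 swap→a[2]=6, slow++,fast++

[3, 3, 6, 0, 0, 0, 0, 0, 0, 0, 0, 0, 0, 0, 0]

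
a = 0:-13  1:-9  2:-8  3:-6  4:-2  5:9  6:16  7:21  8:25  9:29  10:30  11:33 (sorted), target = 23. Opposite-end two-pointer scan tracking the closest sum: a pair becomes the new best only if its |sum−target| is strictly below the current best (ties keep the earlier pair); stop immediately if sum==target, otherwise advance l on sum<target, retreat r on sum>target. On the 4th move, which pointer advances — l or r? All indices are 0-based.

[0,11] -13+33=20 d=3 * → l++
[1,11] -9+33=24 d=1 * → r--
[1,10] -9+30=21 d=2 → l++
[2,10] -8+30=22 d=1 → l++

l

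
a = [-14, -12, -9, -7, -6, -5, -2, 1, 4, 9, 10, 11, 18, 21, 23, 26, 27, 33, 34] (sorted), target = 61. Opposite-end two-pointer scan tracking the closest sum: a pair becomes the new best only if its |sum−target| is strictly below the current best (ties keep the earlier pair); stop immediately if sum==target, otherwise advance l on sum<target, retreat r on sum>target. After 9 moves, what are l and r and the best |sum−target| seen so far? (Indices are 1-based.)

l=10, r=19, best |Δ|=23

l=1 r=19: -14+34=20 d=41 *, l++
l=2 r=19: -12+34=22 d=39 *, l++
l=3 r=19: -9+34=25 d=36 *, l++
l=4 r=19: -7+34=27 d=34 *, l++
l=5 r=19: -6+34=28 d=33 *, l++
l=6 r=19: -5+34=29 d=32 *, l++
l=7 r=19: -2+34=32 d=29 *, l++
l=8 r=19: 1+34=35 d=26 *, l++
l=9 r=19: 4+34=38 d=23 *, l++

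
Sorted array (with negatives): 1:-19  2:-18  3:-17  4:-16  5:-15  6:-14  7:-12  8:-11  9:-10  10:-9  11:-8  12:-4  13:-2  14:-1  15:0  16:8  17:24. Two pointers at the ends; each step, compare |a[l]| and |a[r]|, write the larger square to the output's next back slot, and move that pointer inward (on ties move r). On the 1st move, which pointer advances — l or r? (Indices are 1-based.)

r

[1,17] |-19|<=|24| out[17]=576 → r--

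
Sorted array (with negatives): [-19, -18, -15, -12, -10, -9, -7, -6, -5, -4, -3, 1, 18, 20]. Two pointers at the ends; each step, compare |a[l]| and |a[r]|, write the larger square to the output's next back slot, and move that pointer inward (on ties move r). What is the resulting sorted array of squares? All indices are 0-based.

[1, 9, 16, 25, 36, 49, 81, 100, 144, 225, 324, 324, 361, 400]

l=0 r=13: |-19|<=|20| out[13]=400, r--
l=0 r=12: |-19|>|18| out[12]=361, l++
l=1 r=12: |-18|<=|18| out[11]=324, r--
l=1 r=11: |-18|>|1| out[10]=324, l++
l=2 r=11: |-15|>|1| out[9]=225, l++
l=3 r=11: |-12|>|1| out[8]=144, l++
l=4 r=11: |-10|>|1| out[7]=100, l++
l=5 r=11: |-9|>|1| out[6]=81, l++
l=6 r=11: |-7|>|1| out[5]=49, l++
l=7 r=11: |-6|>|1| out[4]=36, l++
l=8 r=11: |-5|>|1| out[3]=25, l++
l=9 r=11: |-4|>|1| out[2]=16, l++
l=10 r=11: |-3|>|1| out[1]=9, l++
l=11 r=11: |1|<=|1| out[0]=1, r--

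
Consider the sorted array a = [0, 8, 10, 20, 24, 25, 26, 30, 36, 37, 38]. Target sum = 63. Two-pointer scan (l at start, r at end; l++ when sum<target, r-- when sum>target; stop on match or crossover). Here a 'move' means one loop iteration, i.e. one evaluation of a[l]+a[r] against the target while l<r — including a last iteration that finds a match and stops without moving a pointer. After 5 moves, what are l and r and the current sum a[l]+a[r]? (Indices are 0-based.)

l=5, r=10, sum=63

l=0 r=10: 0+38=38 <63, l++
l=1 r=10: 8+38=46 <63, l++
l=2 r=10: 10+38=48 <63, l++
l=3 r=10: 20+38=58 <63, l++
l=4 r=10: 24+38=62 <63, l++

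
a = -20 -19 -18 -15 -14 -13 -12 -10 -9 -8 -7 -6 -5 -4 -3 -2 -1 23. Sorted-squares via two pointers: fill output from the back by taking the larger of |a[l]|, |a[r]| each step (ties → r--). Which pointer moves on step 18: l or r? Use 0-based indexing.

[0,17] |-20|<=|23| out[17]=529 → r--
[0,16] |-20|>|-1| out[16]=400 → l++
[1,16] |-19|>|-1| out[15]=361 → l++
[2,16] |-18|>|-1| out[14]=324 → l++
[3,16] |-15|>|-1| out[13]=225 → l++
[4,16] |-14|>|-1| out[12]=196 → l++
[5,16] |-13|>|-1| out[11]=169 → l++
[6,16] |-12|>|-1| out[10]=144 → l++
[7,16] |-10|>|-1| out[9]=100 → l++
[8,16] |-9|>|-1| out[8]=81 → l++
[9,16] |-8|>|-1| out[7]=64 → l++
[10,16] |-7|>|-1| out[6]=49 → l++
[11,16] |-6|>|-1| out[5]=36 → l++
[12,16] |-5|>|-1| out[4]=25 → l++
[13,16] |-4|>|-1| out[3]=16 → l++
[14,16] |-3|>|-1| out[2]=9 → l++
[15,16] |-2|>|-1| out[1]=4 → l++
[16,16] |-1|<=|-1| out[0]=1 → r--

r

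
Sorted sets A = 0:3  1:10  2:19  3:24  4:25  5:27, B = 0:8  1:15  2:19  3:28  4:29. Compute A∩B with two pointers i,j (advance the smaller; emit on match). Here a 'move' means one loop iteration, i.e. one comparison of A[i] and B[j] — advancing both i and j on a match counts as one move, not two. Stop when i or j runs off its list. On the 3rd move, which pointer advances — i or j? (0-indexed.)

i

[i=0,j=0] 3<8 → i++
[i=1,j=0] 10>8 → j++
[i=1,j=1] 10<15 → i++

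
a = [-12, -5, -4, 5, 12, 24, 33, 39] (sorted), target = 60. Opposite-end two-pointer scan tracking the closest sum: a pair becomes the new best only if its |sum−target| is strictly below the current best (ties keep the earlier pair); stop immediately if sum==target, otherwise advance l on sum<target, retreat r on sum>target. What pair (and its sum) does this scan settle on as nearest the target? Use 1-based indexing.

pair (24, 39) with sum 63 (|Δ|=3)

l=1 r=8: -12+39=27 d=33 *, l++
l=2 r=8: -5+39=34 d=26 *, l++
l=3 r=8: -4+39=35 d=25 *, l++
l=4 r=8: 5+39=44 d=16 *, l++
l=5 r=8: 12+39=51 d=9 *, l++
l=6 r=8: 24+39=63 d=3 *, r--
l=6 r=7: 24+33=57 d=3, l++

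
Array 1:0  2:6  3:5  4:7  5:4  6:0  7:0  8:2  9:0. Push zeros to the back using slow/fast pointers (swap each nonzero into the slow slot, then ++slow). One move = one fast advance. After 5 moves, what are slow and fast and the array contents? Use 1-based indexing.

(s=1,f=1) a[fast]=0 → fast++
(s=1,f=2) a[fast]=6≠0 swap→a[1]=6 → slow++,fast++
(s=2,f=3) a[fast]=5≠0 swap→a[2]=5 → slow++,fast++
(s=3,f=4) a[fast]=7≠0 swap→a[3]=7 → slow++,fast++
(s=4,f=5) a[fast]=4≠0 swap→a[4]=4 → slow++,fast++

slow=5, fast=6, a=[6, 5, 7, 4, 0, 0, 0, 2, 0]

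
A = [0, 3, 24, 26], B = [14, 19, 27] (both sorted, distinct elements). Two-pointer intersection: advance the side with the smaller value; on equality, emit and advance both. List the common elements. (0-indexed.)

i=0 j=0: 0<14, i++
i=1 j=0: 3<14, i++
i=2 j=0: 24>14, j++
i=2 j=1: 24>19, j++
i=2 j=2: 24<27, i++
i=3 j=2: 26<27, i++

intersection = []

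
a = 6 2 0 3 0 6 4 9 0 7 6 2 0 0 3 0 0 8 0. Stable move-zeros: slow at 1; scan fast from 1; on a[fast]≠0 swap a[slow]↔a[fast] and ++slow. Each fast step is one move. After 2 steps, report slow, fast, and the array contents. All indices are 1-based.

slow=3, fast=3, a=[6, 2, 0, 3, 0, 6, 4, 9, 0, 7, 6, 2, 0, 0, 3, 0, 0, 8, 0]

slow=1 fast=1: a[fast]=6≠0 swap→a[1]=6, slow++,fast++
slow=2 fast=2: a[fast]=2≠0 swap→a[2]=2, slow++,fast++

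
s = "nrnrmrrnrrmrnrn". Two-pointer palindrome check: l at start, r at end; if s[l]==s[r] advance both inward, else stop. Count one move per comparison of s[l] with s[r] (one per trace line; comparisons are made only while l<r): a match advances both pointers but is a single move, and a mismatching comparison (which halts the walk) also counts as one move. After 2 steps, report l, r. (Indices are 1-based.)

l=3, r=13

l=1 r=15: 'n'=='n', l++,r--
l=2 r=14: 'r'=='r', l++,r--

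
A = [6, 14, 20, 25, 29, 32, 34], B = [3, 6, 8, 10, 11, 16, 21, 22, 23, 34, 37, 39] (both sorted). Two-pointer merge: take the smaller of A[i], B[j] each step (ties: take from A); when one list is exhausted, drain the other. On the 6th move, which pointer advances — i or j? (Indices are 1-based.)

i=1 j=1: A[i]=6>B[j]=3 take 3, j++
i=1 j=2: A[i]=6<=B[j]=6 take 6, i++
i=2 j=2: A[i]=14>B[j]=6 take 6, j++
i=2 j=3: A[i]=14>B[j]=8 take 8, j++
i=2 j=4: A[i]=14>B[j]=10 take 10, j++
i=2 j=5: A[i]=14>B[j]=11 take 11, j++

j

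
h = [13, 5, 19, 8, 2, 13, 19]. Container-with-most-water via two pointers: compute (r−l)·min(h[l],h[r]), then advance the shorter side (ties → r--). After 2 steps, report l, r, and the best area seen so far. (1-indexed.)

[1,7] min(13,19)*6=78 best=78 * → l++
[2,7] min(5,19)*5=25 best=78 → l++

l=3, r=7, best area=78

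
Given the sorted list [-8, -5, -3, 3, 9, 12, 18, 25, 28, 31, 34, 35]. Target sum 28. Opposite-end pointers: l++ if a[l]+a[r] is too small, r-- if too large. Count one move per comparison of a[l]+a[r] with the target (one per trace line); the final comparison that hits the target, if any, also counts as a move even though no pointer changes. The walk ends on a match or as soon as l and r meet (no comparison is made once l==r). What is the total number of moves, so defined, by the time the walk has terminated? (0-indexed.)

5 moves

[0,11] -8+35=27 <28 → l++
[1,11] -5+35=30 >28 → r--
[1,10] -5+34=29 >28 → r--
[1,9] -5+31=26 <28 → l++
[2,9] -3+31=28 → found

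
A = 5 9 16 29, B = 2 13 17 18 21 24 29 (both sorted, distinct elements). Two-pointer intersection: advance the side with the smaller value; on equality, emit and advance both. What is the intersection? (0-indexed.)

[i=0,j=0] 5>2 → j++
[i=0,j=1] 5<13 → i++
[i=1,j=1] 9<13 → i++
[i=2,j=1] 16>13 → j++
[i=2,j=2] 16<17 → i++
[i=3,j=2] 29>17 → j++
[i=3,j=3] 29>18 → j++
[i=3,j=4] 29>21 → j++
[i=3,j=5] 29>24 → j++
[i=3,j=6] 29==29 emit → i++,j++

intersection = [29]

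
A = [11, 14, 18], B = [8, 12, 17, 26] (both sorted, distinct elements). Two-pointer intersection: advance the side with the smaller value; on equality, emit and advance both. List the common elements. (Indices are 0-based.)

intersection = []

[i=0,j=0] 11>8 → j++
[i=0,j=1] 11<12 → i++
[i=1,j=1] 14>12 → j++
[i=1,j=2] 14<17 → i++
[i=2,j=2] 18>17 → j++
[i=2,j=3] 18<26 → i++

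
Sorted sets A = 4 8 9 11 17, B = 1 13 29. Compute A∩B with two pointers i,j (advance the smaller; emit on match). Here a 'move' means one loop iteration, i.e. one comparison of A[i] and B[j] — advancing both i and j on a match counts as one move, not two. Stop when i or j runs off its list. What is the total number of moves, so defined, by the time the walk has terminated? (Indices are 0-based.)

i=0 j=0: 4>1, j++
i=0 j=1: 4<13, i++
i=1 j=1: 8<13, i++
i=2 j=1: 9<13, i++
i=3 j=1: 11<13, i++
i=4 j=1: 17>13, j++
i=4 j=2: 17<29, i++

7 moves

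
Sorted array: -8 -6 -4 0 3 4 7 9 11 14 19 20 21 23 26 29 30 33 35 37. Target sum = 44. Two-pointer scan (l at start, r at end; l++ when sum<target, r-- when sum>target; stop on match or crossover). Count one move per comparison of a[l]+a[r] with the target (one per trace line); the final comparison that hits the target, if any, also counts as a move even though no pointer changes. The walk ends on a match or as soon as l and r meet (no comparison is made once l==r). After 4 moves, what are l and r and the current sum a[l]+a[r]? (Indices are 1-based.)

l=5, r=20, sum=40

l=1 r=20: -8+37=29 <44, l++
l=2 r=20: -6+37=31 <44, l++
l=3 r=20: -4+37=33 <44, l++
l=4 r=20: 0+37=37 <44, l++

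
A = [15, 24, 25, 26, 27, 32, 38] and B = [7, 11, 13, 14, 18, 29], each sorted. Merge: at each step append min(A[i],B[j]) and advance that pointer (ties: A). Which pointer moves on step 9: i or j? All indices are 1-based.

i

i=1 j=1: A[i]=15>B[j]=7 take 7, j++
i=1 j=2: A[i]=15>B[j]=11 take 11, j++
i=1 j=3: A[i]=15>B[j]=13 take 13, j++
i=1 j=4: A[i]=15>B[j]=14 take 14, j++
i=1 j=5: A[i]=15<=B[j]=18 take 15, i++
i=2 j=5: A[i]=24>B[j]=18 take 18, j++
i=2 j=6: A[i]=24<=B[j]=29 take 24, i++
i=3 j=6: A[i]=25<=B[j]=29 take 25, i++
i=4 j=6: A[i]=26<=B[j]=29 take 26, i++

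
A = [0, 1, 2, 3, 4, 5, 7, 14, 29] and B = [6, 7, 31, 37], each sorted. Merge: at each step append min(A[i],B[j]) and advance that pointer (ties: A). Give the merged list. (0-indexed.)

[0, 1, 2, 3, 4, 5, 6, 7, 7, 14, 29, 31, 37]

[i=0,j=0] A[i]=0<=B[j]=6 take 0 → i++
[i=1,j=0] A[i]=1<=B[j]=6 take 1 → i++
[i=2,j=0] A[i]=2<=B[j]=6 take 2 → i++
[i=3,j=0] A[i]=3<=B[j]=6 take 3 → i++
[i=4,j=0] A[i]=4<=B[j]=6 take 4 → i++
[i=5,j=0] A[i]=5<=B[j]=6 take 5 → i++
[i=6,j=0] A[i]=7>B[j]=6 take 6 → j++
[i=6,j=1] A[i]=7<=B[j]=7 take 7 → i++
[i=7,j=1] A[i]=14>B[j]=7 take 7 → j++
[i=7,j=2] A[i]=14<=B[j]=31 take 14 → i++
[i=8,j=2] A[i]=29<=B[j]=31 take 29 → i++
[i=9,j=2] A done, take B[j]=31 → j++
[i=9,j=3] A done, take B[j]=37 → j++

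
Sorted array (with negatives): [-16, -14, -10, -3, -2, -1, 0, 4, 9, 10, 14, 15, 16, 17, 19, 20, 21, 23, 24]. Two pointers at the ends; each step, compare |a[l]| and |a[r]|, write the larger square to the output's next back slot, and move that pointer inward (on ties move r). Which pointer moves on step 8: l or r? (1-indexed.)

l

[1,19] |-16|<=|24| out[19]=576 → r--
[1,18] |-16|<=|23| out[18]=529 → r--
[1,17] |-16|<=|21| out[17]=441 → r--
[1,16] |-16|<=|20| out[16]=400 → r--
[1,15] |-16|<=|19| out[15]=361 → r--
[1,14] |-16|<=|17| out[14]=289 → r--
[1,13] |-16|<=|16| out[13]=256 → r--
[1,12] |-16|>|15| out[12]=256 → l++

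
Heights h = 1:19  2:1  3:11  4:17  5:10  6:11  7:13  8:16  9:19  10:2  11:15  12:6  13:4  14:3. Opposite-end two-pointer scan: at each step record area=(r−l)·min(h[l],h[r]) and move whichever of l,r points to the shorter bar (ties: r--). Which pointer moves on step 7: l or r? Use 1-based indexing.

l=1 r=14: min(19,3)*13=39 best=39 *, r--
l=1 r=13: min(19,4)*12=48 best=48 *, r--
l=1 r=12: min(19,6)*11=66 best=66 *, r--
l=1 r=11: min(19,15)*10=150 best=150 *, r--
l=1 r=10: min(19,2)*9=18 best=150, r--
l=1 r=9: min(19,19)*8=152 best=152 *, r--
l=1 r=8: min(19,16)*7=112 best=152, r--

r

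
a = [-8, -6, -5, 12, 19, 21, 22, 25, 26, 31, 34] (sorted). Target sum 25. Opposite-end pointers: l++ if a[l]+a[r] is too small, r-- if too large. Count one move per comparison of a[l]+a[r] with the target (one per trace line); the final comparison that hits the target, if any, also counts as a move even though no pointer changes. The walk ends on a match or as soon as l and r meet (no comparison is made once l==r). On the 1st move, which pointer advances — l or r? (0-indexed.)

r

[0,10] -8+34=26 >25 → r--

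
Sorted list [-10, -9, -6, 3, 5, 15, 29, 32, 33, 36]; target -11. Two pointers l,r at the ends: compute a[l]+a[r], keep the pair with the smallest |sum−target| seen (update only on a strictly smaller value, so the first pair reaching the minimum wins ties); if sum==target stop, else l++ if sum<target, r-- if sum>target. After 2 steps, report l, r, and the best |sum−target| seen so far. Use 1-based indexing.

l=1, r=8, best |Δ|=34

l=1 r=10: -10+36=26 d=37 *, r--
l=1 r=9: -10+33=23 d=34 *, r--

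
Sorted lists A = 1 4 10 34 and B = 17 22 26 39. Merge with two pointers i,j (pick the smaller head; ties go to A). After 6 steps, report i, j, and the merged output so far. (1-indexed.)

i=1 j=1: A[i]=1<=B[j]=17 take 1, i++
i=2 j=1: A[i]=4<=B[j]=17 take 4, i++
i=3 j=1: A[i]=10<=B[j]=17 take 10, i++
i=4 j=1: A[i]=34>B[j]=17 take 17, j++
i=4 j=2: A[i]=34>B[j]=22 take 22, j++
i=4 j=3: A[i]=34>B[j]=26 take 26, j++

i=4, j=4, merged so far=[1, 4, 10, 17, 22, 26]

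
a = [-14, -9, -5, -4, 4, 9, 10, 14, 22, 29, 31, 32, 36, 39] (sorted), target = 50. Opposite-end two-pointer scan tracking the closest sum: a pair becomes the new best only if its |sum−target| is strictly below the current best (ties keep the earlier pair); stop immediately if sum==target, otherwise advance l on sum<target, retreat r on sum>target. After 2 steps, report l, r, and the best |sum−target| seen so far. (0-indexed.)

[0,13] -14+39=25 d=25 * → l++
[1,13] -9+39=30 d=20 * → l++

l=2, r=13, best |Δ|=20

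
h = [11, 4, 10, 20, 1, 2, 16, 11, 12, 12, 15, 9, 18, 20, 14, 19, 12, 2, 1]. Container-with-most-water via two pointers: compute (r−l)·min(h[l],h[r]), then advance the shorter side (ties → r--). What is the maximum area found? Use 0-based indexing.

max area = 228

l=0 r=18: min(11,1)*18=18 best=18 *, r--
l=0 r=17: min(11,2)*17=34 best=34 *, r--
l=0 r=16: min(11,12)*16=176 best=176 *, l++
l=1 r=16: min(4,12)*15=60 best=176, l++
l=2 r=16: min(10,12)*14=140 best=176, l++
l=3 r=16: min(20,12)*13=156 best=176, r--
l=3 r=15: min(20,19)*12=228 best=228 *, r--
l=3 r=14: min(20,14)*11=154 best=228, r--
l=3 r=13: min(20,20)*10=200 best=228, r--
l=3 r=12: min(20,18)*9=162 best=228, r--
l=3 r=11: min(20,9)*8=72 best=228, r--
l=3 r=10: min(20,15)*7=105 best=228, r--
l=3 r=9: min(20,12)*6=72 best=228, r--
l=3 r=8: min(20,12)*5=60 best=228, r--
l=3 r=7: min(20,11)*4=44 best=228, r--
l=3 r=6: min(20,16)*3=48 best=228, r--
l=3 r=5: min(20,2)*2=4 best=228, r--
l=3 r=4: min(20,1)*1=1 best=228, r--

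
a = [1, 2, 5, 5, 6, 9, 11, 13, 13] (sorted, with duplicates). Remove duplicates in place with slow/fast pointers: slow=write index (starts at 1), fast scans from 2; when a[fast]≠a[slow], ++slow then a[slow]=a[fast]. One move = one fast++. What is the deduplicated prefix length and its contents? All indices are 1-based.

length 7; prefix = [1, 2, 5, 6, 9, 11, 13]

(s=1,f=2) a[fast]=2≠a[slow]=1 write a[2]=2 → slow++,fast++
(s=2,f=3) a[fast]=5≠a[slow]=2 write a[3]=5 → slow++,fast++
(s=3,f=4) a[fast]=5=a[slow] dup → fast++
(s=3,f=5) a[fast]=6≠a[slow]=5 write a[4]=6 → slow++,fast++
(s=4,f=6) a[fast]=9≠a[slow]=6 write a[5]=9 → slow++,fast++
(s=5,f=7) a[fast]=11≠a[slow]=9 write a[6]=11 → slow++,fast++
(s=6,f=8) a[fast]=13≠a[slow]=11 write a[7]=13 → slow++,fast++
(s=7,f=9) a[fast]=13=a[slow] dup → fast++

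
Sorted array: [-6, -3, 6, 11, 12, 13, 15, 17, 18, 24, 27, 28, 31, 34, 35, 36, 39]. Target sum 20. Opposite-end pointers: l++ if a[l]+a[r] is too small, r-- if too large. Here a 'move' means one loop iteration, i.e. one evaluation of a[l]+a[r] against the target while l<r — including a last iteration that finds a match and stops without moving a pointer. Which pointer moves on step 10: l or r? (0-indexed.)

[0,16] -6+39=33 >20 → r--
[0,15] -6+36=30 >20 → r--
[0,14] -6+35=29 >20 → r--
[0,13] -6+34=28 >20 → r--
[0,12] -6+31=25 >20 → r--
[0,11] -6+28=22 >20 → r--
[0,10] -6+27=21 >20 → r--
[0,9] -6+24=18 <20 → l++
[1,9] -3+24=21 >20 → r--
[1,8] -3+18=15 <20 → l++

l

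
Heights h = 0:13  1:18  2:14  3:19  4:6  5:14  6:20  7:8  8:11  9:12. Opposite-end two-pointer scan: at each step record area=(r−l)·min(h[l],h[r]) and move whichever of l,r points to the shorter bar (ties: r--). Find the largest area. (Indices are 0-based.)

[0,9] min(13,12)*9=108 best=108 * → r--
[0,8] min(13,11)*8=88 best=108 → r--
[0,7] min(13,8)*7=56 best=108 → r--
[0,6] min(13,20)*6=78 best=108 → l++
[1,6] min(18,20)*5=90 best=108 → l++
[2,6] min(14,20)*4=56 best=108 → l++
[3,6] min(19,20)*3=57 best=108 → l++
[4,6] min(6,20)*2=12 best=108 → l++
[5,6] min(14,20)*1=14 best=108 → l++

max area = 108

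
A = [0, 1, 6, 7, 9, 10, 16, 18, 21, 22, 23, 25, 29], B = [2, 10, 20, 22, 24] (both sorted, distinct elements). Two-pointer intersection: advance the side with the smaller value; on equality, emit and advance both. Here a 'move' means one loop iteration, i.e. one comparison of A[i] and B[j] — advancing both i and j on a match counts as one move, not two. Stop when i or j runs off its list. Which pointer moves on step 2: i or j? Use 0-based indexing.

[i=0,j=0] 0<2 → i++
[i=1,j=0] 1<2 → i++

i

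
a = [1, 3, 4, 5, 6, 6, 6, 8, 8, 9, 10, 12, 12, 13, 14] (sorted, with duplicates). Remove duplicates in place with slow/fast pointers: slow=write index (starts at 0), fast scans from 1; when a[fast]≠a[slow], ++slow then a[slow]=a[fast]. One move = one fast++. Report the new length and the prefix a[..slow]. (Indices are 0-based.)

slow=0 fast=1: a[fast]=3≠a[slow]=1 write a[1]=3, slow++,fast++
slow=1 fast=2: a[fast]=4≠a[slow]=3 write a[2]=4, slow++,fast++
slow=2 fast=3: a[fast]=5≠a[slow]=4 write a[3]=5, slow++,fast++
slow=3 fast=4: a[fast]=6≠a[slow]=5 write a[4]=6, slow++,fast++
slow=4 fast=5: a[fast]=6=a[slow] dup, fast++
slow=4 fast=6: a[fast]=6=a[slow] dup, fast++
slow=4 fast=7: a[fast]=8≠a[slow]=6 write a[5]=8, slow++,fast++
slow=5 fast=8: a[fast]=8=a[slow] dup, fast++
slow=5 fast=9: a[fast]=9≠a[slow]=8 write a[6]=9, slow++,fast++
slow=6 fast=10: a[fast]=10≠a[slow]=9 write a[7]=10, slow++,fast++
slow=7 fast=11: a[fast]=12≠a[slow]=10 write a[8]=12, slow++,fast++
slow=8 fast=12: a[fast]=12=a[slow] dup, fast++
slow=8 fast=13: a[fast]=13≠a[slow]=12 write a[9]=13, slow++,fast++
slow=9 fast=14: a[fast]=14≠a[slow]=13 write a[10]=14, slow++,fast++

length 11; prefix = [1, 3, 4, 5, 6, 8, 9, 10, 12, 13, 14]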